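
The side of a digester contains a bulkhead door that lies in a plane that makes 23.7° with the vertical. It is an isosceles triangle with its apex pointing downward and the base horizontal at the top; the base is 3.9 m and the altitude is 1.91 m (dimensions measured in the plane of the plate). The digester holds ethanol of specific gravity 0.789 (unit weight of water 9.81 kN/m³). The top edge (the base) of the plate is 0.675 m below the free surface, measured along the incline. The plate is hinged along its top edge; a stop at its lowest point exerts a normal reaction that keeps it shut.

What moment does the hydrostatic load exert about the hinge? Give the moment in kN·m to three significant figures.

M ≈ 27.4 kN·m

γ = 0.789 × 9.81 = 7.74009 kN/m³.
The plate makes 23.7° with the vertical, i.e. θ = 90° − 23.7° = 66.3° to the horizontal. Measuring y along the incline from the free-surface line, vertical depth h = y·sinθ with sinθ = 0.915663.
With the apex down, the centroid sits h/3 = 1.91/3 = 0.636667 m below the base (the top edge), so y_c = 0.675 + 0.636667 = 1.31167 m and h_c = 1.31167 × 0.915663 = 1.20105 m.
A = ½ × 3.9 × 1.91 = 3.7245 m².
Resultant F = γ·h_c·A = 7.74009 × 1.20105 × 3.7245 = 34.6238 kN.
I_c = b·h³/36 = 3.9 × 1.91³/36 = 0.754853 m⁴.
Centre of pressure: y_p = y_c + I_c/(y_c·A) = 1.31167 + 0.754853/(1.31167 × 3.7245) = 1.31167 + 0.154515 = 1.46618 m along the plane.
The resultant acts 0.636667 + 0.154515 = 0.791182 m (along the plate) below the hinge at the top edge, so the moment about the hinge is M = F × 0.791182 = 34.6238 × 0.791182 = 27.3937 kN·m.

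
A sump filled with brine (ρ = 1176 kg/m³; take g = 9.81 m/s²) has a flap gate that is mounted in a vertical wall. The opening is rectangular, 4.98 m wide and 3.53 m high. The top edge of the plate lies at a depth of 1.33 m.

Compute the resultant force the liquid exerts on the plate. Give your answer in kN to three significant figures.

γ = ρg = 1176 × 9.81 / 1000 = 11.53656 kN/m³.
The centroid lies 3.53/2 = 1.765 m below the top edge, so the centroid depth is h_c = 1.33 + 1.765 = 3.095 m.
A = 4.98 × 3.53 = 17.5794 m².
Resultant F = γ·h_c·A = 11.53656 × 3.095 × 17.5794 = 627.684 kN.

F ≈ 628 kN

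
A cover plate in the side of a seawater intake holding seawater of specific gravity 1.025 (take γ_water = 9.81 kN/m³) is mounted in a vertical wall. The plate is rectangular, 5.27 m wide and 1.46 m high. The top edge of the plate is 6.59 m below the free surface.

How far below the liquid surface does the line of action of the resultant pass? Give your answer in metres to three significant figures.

h_p = 7.34 m

γ = 1.025 × 9.81 = 10.05525 kN/m³.
The centroid lies 1.46/2 = 0.73 m below the top edge, so the centroid depth is h_c = 6.59 + 0.73 = 7.32 m.
A = 5.27 × 1.46 = 7.6942 m².
Resultant F = γ·h_c·A = 10.05525 × 7.32 × 7.6942 = 566.327 kN.
I_c = b·h³/12 = 5.27 × 1.46³/12 = 1.36675 m⁴.
Centre of pressure: y_p = y_c + I_c/(y_c·A) = 7.32 + 1.36675/(7.32 × 7.6942) = 7.32 + 0.0242669 = 7.34427 m along the plane.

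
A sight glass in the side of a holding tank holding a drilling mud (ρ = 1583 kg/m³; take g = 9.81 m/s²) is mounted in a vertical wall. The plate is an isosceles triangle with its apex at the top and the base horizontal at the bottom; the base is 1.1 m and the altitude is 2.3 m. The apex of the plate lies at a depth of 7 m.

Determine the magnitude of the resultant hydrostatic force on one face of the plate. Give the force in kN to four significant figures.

F ≈ 167.6 kN

γ = ρg = 1583 × 9.81 / 1000 = 15.52923 kN/m³.
With the apex up, the centroid sits 2h/3 = 2 × 2.3/3 = 1.53333 m below the apex, so the centroid depth is h_c = 7 + 1.53333 = 8.53333 m.
A = ½ × 1.1 × 2.3 = 1.265 m².
Resultant F = γ·h_c·A = 15.52923 × 8.53333 × 1.265 = 167.633 kN.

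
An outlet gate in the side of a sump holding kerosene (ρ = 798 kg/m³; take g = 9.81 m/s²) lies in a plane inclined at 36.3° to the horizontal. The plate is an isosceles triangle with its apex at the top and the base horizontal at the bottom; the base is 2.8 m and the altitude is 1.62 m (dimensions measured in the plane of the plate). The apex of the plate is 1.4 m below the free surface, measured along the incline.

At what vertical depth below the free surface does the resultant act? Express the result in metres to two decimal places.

γ = ρg = 798 × 9.81 / 1000 = 7.82838 kN/m³.
Let θ = 36.3° be the plate's angle to the horizontal; measure y along the incline from where the plane meets the free surface. Vertical depth h = y·sinθ with sinθ = 0.592013.
With the apex up, the centroid sits 2h/3 = 2 × 1.62/3 = 1.08 m below the apex, so y_c = 1.4 + 1.08 = 2.48 m and h_c = 2.48 × 0.592013 = 1.46819 m.
A = ½ × 2.8 × 1.62 = 2.268 m².
Resultant F = γ·h_c·A = 7.82838 × 1.46819 × 2.268 = 26.0674 kN.
I_c = b·h³/36 = 2.8 × 1.62³/36 = 0.330674 m⁴.
Centre of pressure: y_p = y_c + I_c/(y_c·A) = 2.48 + 0.330674/(2.48 × 2.268) = 2.48 + 0.0587903 = 2.53879 m along the plane.
Vertically, h_p = y_p·sinθ = 2.53879 × 0.592013 = 1.503 m.

h_p = 1.50 m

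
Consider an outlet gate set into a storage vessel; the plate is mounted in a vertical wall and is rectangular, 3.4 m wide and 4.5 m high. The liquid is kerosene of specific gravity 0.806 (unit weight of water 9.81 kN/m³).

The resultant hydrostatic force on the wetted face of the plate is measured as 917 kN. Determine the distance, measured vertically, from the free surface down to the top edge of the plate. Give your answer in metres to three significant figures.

d_top ≈ 5.33 m

γ = 0.806 × 9.81 = 7.90686 kN/m³.
A = 3.4 × 4.5 = 15.3 m².
From F = γ·h_c·A, the centroid depth is h_c = 917/(7.90686 × 15.3) = 7.58008 m.
The centroid lies 4.5/2 = 2.25 m below the top edge, so the top edge sits at h_top = 7.58008 − 2.25 = 5.33008 m below the surface.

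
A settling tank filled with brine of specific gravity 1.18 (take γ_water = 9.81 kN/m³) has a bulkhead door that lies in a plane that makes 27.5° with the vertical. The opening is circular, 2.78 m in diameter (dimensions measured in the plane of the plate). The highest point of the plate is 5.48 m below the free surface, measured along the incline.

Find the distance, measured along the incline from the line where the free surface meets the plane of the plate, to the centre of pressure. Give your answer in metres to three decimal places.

y_p = 6.940 m

γ = 1.18 × 9.81 = 11.5758 kN/m³.
The plate makes 27.5° with the vertical, i.e. θ = 90° − 27.5° = 62.5° to the horizontal. Measuring y along the incline from the free-surface line, vertical depth h = y·sinθ with sinθ = 0.887011.
The centroid is at the centre, 1.39 m below the top of the plate, so y_c = 5.48 + 1.39 = 6.87 m and h_c = 6.87 × 0.887011 = 6.09377 m.
A = π(1.39)² = 6.06987 m².
Resultant F = γ·h_c·A = 11.5758 × 6.09377 × 6.06987 = 428.17 kN.
I_c = πr⁴/4 = π × 1.39⁴/4 = 2.9319 m⁴.
Centre of pressure: y_p = y_c + I_c/(y_c·A) = 6.87 + 2.9319/(6.87 × 6.06987) = 6.87 + 0.0703093 = 6.94031 m along the plane.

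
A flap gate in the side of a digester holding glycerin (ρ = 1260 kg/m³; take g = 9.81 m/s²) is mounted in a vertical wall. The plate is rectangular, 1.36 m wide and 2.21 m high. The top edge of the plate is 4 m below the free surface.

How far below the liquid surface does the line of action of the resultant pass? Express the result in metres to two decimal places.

h_p = 5.18 m

γ = ρg = 1260 × 9.81 / 1000 = 12.3606 kN/m³.
The centroid lies 2.21/2 = 1.105 m below the top edge, so the centroid depth is h_c = 4 + 1.105 = 5.105 m.
A = 1.36 × 2.21 = 3.0056 m².
Resultant F = γ·h_c·A = 12.3606 × 5.105 × 3.0056 = 189.656 kN.
I_c = b·h³/12 = 1.36 × 2.21³/12 = 1.2233 m⁴.
Centre of pressure: y_p = y_c + I_c/(y_c·A) = 5.105 + 1.2233/(5.105 × 3.0056) = 5.105 + 0.0797271 = 5.18473 m along the plane.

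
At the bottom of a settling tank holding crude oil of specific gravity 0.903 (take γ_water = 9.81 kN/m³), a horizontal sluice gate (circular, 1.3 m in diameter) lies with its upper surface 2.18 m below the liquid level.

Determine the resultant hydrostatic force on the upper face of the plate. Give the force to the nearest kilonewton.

F ≈ 26 kN

γ = 0.903 × 9.81 = 8.85843 kN/m³.
The plate is horizontal, so pressure is uniform at p = γ·h = 8.85843 × 2.18 = 19.3114 kN/m².
A = π(0.65)² = 1.32732 m².
F = p·A = 19.3114 × 1.32732 = 25.6324 kN.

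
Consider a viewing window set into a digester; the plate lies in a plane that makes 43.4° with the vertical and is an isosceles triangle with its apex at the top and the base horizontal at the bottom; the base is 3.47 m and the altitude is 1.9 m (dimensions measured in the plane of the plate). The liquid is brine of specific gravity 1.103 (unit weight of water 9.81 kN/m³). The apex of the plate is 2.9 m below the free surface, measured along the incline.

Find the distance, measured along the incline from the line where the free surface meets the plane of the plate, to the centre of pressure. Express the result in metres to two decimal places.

γ = 1.103 × 9.81 = 10.82043 kN/m³.
The plate makes 43.4° with the vertical, i.e. θ = 90° − 43.4° = 46.6° to the horizontal. Measuring y along the incline from the free-surface line, vertical depth h = y·sinθ with sinθ = 0.726575.
With the apex up, the centroid sits 2h/3 = 2 × 1.9/3 = 1.26667 m below the apex, so y_c = 2.9 + 1.26667 = 4.16667 m and h_c = 4.16667 × 0.726575 = 3.0274 m.
A = ½ × 3.47 × 1.9 = 3.2965 m².
Resultant F = γ·h_c·A = 10.82043 × 3.0274 × 3.2965 = 107.986 kN.
I_c = b·h³/36 = 3.47 × 1.9³/36 = 0.661131 m⁴.
Centre of pressure: y_p = y_c + I_c/(y_c·A) = 4.16667 + 0.661131/(4.16667 × 3.2965) = 4.16667 + 0.0481333 = 4.2148 m along the plane.

y_p = 4.21 m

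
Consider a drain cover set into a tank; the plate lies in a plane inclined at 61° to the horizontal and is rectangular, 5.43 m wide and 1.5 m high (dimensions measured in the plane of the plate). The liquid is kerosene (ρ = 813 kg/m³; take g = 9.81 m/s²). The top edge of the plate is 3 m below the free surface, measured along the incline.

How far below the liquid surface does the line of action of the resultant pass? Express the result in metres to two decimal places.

γ = ρg = 813 × 9.81 / 1000 = 7.97553 kN/m³.
Let θ = 61° be the plate's angle to the horizontal; measure y along the incline from where the plane meets the free surface. Vertical depth h = y·sinθ with sinθ = 0.874620.
The centroid lies 1.5/2 = 0.75 m below the top edge, so y_c = 3 + 0.75 = 3.75 m and h_c = 3.75 × 0.874620 = 3.27982 m.
A = 5.43 × 1.5 = 8.145 m².
Resultant F = γ·h_c·A = 7.97553 × 3.27982 × 8.145 = 213.059 kN.
I_c = b·h³/12 = 5.43 × 1.5³/12 = 1.52719 m⁴.
Centre of pressure: y_p = y_c + I_c/(y_c·A) = 3.75 + 1.52719/(3.75 × 8.145) = 3.75 + 0.0500001 = 3.8 m along the plane.
Vertically, h_p = y_p·sinθ = 3.8 × 0.874620 = 3.32356 m.

h_p = 3.32 m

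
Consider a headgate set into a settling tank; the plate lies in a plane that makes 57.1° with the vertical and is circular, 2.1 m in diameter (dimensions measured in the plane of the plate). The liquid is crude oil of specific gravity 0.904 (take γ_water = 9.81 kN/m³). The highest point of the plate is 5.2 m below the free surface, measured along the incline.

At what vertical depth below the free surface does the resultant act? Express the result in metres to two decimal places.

γ = 0.904 × 9.81 = 8.86824 kN/m³.
The plate makes 57.1° with the vertical, i.e. θ = 90° − 57.1° = 32.9° to the horizontal. Measuring y along the incline from the free-surface line, vertical depth h = y·sinθ with sinθ = 0.543174.
The centroid is at the centre, 1.05 m below the top of the plate, so y_c = 5.2 + 1.05 = 6.25 m and h_c = 6.25 × 0.543174 = 3.39484 m.
A = π(1.05)² = 3.46361 m².
Resultant F = γ·h_c·A = 8.86824 × 3.39484 × 3.46361 = 104.276 kN.
I_c = πr⁴/4 = π × 1.05⁴/4 = 0.954656 m⁴.
Centre of pressure: y_p = y_c + I_c/(y_c·A) = 6.25 + 0.954656/(6.25 × 3.46361) = 6.25 + 0.0440999 = 6.2941 m along the plane.
Vertically, h_p = y_p·sinθ = 6.2941 × 0.543174 = 3.41879 m.

h_p = 3.42 m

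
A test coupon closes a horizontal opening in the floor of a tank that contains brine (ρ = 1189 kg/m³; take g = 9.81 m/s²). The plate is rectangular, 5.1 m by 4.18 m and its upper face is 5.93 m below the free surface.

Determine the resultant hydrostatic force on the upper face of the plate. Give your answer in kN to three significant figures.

F ≈ 1470 kN

γ = ρg = 1189 × 9.81 / 1000 = 11.66409 kN/m³.
The plate is horizontal, so pressure is uniform at p = γ·h = 11.66409 × 5.93 = 69.1681 kN/m².
A = 5.1 × 4.18 = 21.318 m².
F = p·A = 69.1681 × 21.318 = 1474.53 kN.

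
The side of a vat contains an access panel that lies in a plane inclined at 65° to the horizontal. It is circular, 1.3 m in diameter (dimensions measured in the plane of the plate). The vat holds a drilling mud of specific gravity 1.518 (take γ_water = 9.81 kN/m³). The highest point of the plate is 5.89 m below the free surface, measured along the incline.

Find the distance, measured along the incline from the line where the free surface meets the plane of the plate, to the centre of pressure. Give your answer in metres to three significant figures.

γ = 1.518 × 9.81 = 14.89158 kN/m³.
Let θ = 65° be the plate's angle to the horizontal; measure y along the incline from where the plane meets the free surface. Vertical depth h = y·sinθ with sinθ = 0.906308.
The centroid is at the centre, 0.65 m below the top of the plate, so y_c = 5.89 + 0.65 = 6.54 m and h_c = 6.54 × 0.906308 = 5.92725 m.
A = π(0.65)² = 1.32732 m².
Resultant F = γ·h_c·A = 14.89158 × 5.92725 × 1.32732 = 117.157 kN.
I_c = πr⁴/4 = π × 0.65⁴/4 = 0.140198 m⁴.
Centre of pressure: y_p = y_c + I_c/(y_c·A) = 6.54 + 0.140198/(6.54 × 1.32732) = 6.54 + 0.0161506 = 6.55615 m along the plane.

y_p = 6.56 m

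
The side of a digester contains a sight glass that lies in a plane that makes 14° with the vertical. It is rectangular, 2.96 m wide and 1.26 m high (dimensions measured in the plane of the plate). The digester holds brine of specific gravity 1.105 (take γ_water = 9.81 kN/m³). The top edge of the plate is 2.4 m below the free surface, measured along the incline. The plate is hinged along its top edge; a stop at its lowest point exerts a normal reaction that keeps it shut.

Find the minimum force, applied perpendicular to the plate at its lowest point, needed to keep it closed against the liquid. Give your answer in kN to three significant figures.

P ≈ 63.5 kN

γ = 1.105 × 9.81 = 10.84005 kN/m³.
The plate makes 14° with the vertical, i.e. θ = 90° − 14° = 76° to the horizontal. Measuring y along the incline from the free-surface line, vertical depth h = y·sinθ with sinθ = 0.970296.
The centroid lies 1.26/2 = 0.63 m below the top edge, so y_c = 2.4 + 0.63 = 3.03 m and h_c = 3.03 × 0.970296 = 2.94 m.
A = 2.96 × 1.26 = 3.7296 m².
Resultant F = γ·h_c·A = 10.84005 × 2.94 × 3.7296 = 118.861 kN.
I_c = b·h³/12 = 2.96 × 1.26³/12 = 0.493426 m⁴.
Centre of pressure: y_p = y_c + I_c/(y_c·A) = 3.03 + 0.493426/(3.03 × 3.7296) = 3.03 + 0.0436634 = 3.07366 m along the plane.
The resultant acts 0.63 + 0.0436634 = 0.673663 m (along the plate) below the hinge at the top edge, so the moment about the hinge is M = F × 0.673663 = 118.861 × 0.673663 = 80.0723 kN·m.
A normal force at the bottom, 1.26 m from the hinge, must supply this moment: P = 80.0723/1.26 = 63.5494 kN.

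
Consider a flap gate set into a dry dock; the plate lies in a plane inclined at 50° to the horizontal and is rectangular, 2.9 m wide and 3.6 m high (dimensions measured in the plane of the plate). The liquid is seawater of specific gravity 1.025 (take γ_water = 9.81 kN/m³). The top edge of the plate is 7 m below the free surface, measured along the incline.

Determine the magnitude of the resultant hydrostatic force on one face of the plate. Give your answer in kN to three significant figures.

F ≈ 708 kN

γ = 1.025 × 9.81 = 10.05525 kN/m³.
Let θ = 50° be the plate's angle to the horizontal; measure y along the incline from where the plane meets the free surface. Vertical depth h = y·sinθ with sinθ = 0.766044.
The centroid lies 3.6/2 = 1.8 m below the top edge, so y_c = 7 + 1.8 = 8.8 m and h_c = 8.8 × 0.766044 = 6.74119 m.
A = 2.9 × 3.6 = 10.44 m².
Resultant F = γ·h_c·A = 10.05525 × 6.74119 × 10.44 = 707.669 kN.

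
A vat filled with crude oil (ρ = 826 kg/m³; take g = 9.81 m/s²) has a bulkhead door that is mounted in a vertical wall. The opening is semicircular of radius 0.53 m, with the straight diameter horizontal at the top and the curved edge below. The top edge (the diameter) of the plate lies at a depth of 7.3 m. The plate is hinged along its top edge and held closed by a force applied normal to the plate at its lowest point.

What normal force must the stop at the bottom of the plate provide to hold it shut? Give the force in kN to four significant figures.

P ≈ 11.55 kN

γ = ρg = 826 × 9.81 / 1000 = 8.10306 kN/m³.
The centroid of a semicircle lies 4r/(3π) = 0.224939 m from the diameter, here below the top edge, so the centroid depth is h_c = 7.3 + 0.224939 = 7.52494 m.
A = πr²/2 = π × 0.53²/2 = 0.441237 m².
Resultant F = γ·h_c·A = 8.10306 × 7.52494 × 0.441237 = 26.9044 kN.
I_c = (π/8 − 8/(9π))·r⁴ = 0.109757 × 0.53⁴ = 0.00866036 m⁴.
Centre of pressure: y_p = y_c + I_c/(y_c·A) = 7.52494 + 0.00866036/(7.52494 × 0.441237) = 7.52494 + 0.00260832 = 7.52755 m along the plane.
The resultant acts 0.224939 + 0.00260832 = 0.227547 m (along the plate) below the hinge at the top edge, so the moment about the hinge is M = F × 0.227547 = 26.9044 × 0.227547 = 6.12202 kN·m.
A normal force at the bottom, 0.53 m from the hinge, must supply this moment: P = 6.12202/0.53 = 11.551 kN.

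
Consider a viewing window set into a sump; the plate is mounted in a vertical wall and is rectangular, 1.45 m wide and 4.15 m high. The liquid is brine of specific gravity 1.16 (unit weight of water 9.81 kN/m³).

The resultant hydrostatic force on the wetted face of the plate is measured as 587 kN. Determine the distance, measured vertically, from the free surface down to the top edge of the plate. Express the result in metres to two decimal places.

γ = 1.16 × 9.81 = 11.3796 kN/m³.
A = 1.45 × 4.15 = 6.0175 m².
From F = γ·h_c·A, the centroid depth is h_c = 587/(11.3796 × 6.0175) = 8.57225 m.
The centroid lies 4.15/2 = 2.075 m below the top edge, so the top edge sits at h_top = 8.57225 − 2.075 = 6.49725 m below the surface.

d_top ≈ 6.50 m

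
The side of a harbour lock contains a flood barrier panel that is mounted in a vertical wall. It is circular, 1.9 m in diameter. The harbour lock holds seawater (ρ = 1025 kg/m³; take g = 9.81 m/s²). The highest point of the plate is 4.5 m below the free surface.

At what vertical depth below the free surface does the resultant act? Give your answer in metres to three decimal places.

γ = ρg = 1025 × 9.81 / 1000 = 10.05525 kN/m³.
The centroid is at the centre, 0.95 m below the top of the plate, so the centroid depth is h_c = 4.5 + 0.95 = 5.45 m.
A = π(0.95)² = 2.83529 m².
Resultant F = γ·h_c·A = 10.05525 × 5.45 × 2.83529 = 155.377 kN.
I_c = πr⁴/4 = π × 0.95⁴/4 = 0.639712 m⁴.
Centre of pressure: y_p = y_c + I_c/(y_c·A) = 5.45 + 0.639712/(5.45 × 2.83529) = 5.45 + 0.0413991 = 5.4914 m along the plane.

h_p = 5.491 m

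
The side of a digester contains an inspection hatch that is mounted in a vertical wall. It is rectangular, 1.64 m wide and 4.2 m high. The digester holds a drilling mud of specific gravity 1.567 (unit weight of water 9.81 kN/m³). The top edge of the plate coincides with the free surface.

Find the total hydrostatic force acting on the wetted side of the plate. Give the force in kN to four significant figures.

γ = 1.567 × 9.81 = 15.37227 kN/m³.
The centroid lies 4.2/2 = 2.1 m below the top edge, so the centroid depth is h_c = 2.1 m.
A = 1.64 × 4.2 = 6.888 m².
Resultant F = γ·h_c·A = 15.37227 × 2.1 × 6.888 = 222.357 kN.

F ≈ 222.4 kN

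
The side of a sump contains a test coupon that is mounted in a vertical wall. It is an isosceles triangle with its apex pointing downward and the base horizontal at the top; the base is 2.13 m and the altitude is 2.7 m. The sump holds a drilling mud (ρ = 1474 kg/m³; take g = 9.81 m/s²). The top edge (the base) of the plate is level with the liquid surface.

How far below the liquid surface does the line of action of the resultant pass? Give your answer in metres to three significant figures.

γ = ρg = 1474 × 9.81 / 1000 = 14.45994 kN/m³.
With the apex down, the centroid sits h/3 = 2.7/3 = 0.9 m below the base (the top edge), so the centroid depth is h_c = 0.9 m.
A = ½ × 2.13 × 2.7 = 2.8755 m².
Resultant F = γ·h_c·A = 14.45994 × 0.9 × 2.8755 = 37.4216 kN.
I_c = b·h³/36 = 2.13 × 2.7³/36 = 1.16458 m⁴.
Centre of pressure: y_p = y_c + I_c/(y_c·A) = 0.9 + 1.16458/(0.9 × 2.8755) = 0.9 + 0.450001 = 1.35 m along the plane.

h_p = 1.35 m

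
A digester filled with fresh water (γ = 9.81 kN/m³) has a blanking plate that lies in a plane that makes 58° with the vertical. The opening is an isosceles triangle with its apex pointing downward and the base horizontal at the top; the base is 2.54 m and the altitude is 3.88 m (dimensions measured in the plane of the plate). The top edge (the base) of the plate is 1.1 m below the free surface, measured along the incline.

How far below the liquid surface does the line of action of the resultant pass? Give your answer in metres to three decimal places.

h_p = 1.453 m

γ = 9.81 kN/m³.
The plate makes 58° with the vertical, i.e. θ = 90° − 58° = 32° to the horizontal. Measuring y along the incline from the free-surface line, vertical depth h = y·sinθ with sinθ = 0.529919.
With the apex down, the centroid sits h/3 = 3.88/3 = 1.29333 m below the base (the top edge), so y_c = 1.1 + 1.29333 = 2.39333 m and h_c = 2.39333 × 0.529919 = 1.26827 m.
A = ½ × 2.54 × 3.88 = 4.9276 m².
Resultant F = γ·h_c·A = 9.81 × 1.26827 × 4.9276 = 61.3079 kN.
I_c = b·h³/36 = 2.54 × 3.88³/36 = 4.12123 m⁴.
Centre of pressure: y_p = y_c + I_c/(y_c·A) = 2.39333 + 4.12123/(2.39333 × 4.9276) = 2.39333 + 0.349453 = 2.74278 m along the plane.
Vertically, h_p = y_p·sinθ = 2.74278 × 0.529919 = 1.45345 m.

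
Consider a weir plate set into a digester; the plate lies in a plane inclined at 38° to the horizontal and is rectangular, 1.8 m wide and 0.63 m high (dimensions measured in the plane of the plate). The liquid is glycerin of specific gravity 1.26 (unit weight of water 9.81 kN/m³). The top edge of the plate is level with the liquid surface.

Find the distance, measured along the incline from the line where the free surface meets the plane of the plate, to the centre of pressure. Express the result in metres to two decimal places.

y_p = 0.42 m

γ = 1.26 × 9.81 = 12.3606 kN/m³.
Let θ = 38° be the plate's angle to the horizontal; measure y along the incline from where the plane meets the free surface. Vertical depth h = y·sinθ with sinθ = 0.615661.
The centroid lies 0.63/2 = 0.315 m below the top edge, so y_c = 0.315 m and h_c = 0.315 × 0.615661 = 0.193933 m.
A = 1.8 × 0.63 = 1.134 m².
Resultant F = γ·h_c·A = 12.3606 × 0.193933 × 1.134 = 2.71834 kN.
I_c = b·h³/12 = 1.8 × 0.63³/12 = 0.0375071 m⁴.
Centre of pressure: y_p = y_c + I_c/(y_c·A) = 0.315 + 0.0375071/(0.315 × 1.134) = 0.315 + 0.105 = 0.42 m along the plane.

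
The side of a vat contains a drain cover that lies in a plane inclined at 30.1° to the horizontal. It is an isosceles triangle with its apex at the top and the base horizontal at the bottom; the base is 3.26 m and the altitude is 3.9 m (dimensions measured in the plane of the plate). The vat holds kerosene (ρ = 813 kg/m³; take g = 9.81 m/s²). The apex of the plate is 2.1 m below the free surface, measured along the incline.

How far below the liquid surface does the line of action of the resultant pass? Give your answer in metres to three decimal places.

h_p = 2.447 m

γ = ρg = 813 × 9.81 / 1000 = 7.97553 kN/m³.
Let θ = 30.1° be the plate's angle to the horizontal; measure y along the incline from where the plane meets the free surface. Vertical depth h = y·sinθ with sinθ = 0.501511.
With the apex up, the centroid sits 2h/3 = 2 × 3.9/3 = 2.6 m below the apex, so y_c = 2.1 + 2.6 = 4.7 m and h_c = 4.7 × 0.501511 = 2.3571 m.
A = ½ × 3.26 × 3.9 = 6.357 m².
Resultant F = γ·h_c·A = 7.97553 × 2.3571 × 6.357 = 119.506 kN.
I_c = b·h³/36 = 3.26 × 3.9³/36 = 5.37166 m⁴.
Centre of pressure: y_p = y_c + I_c/(y_c·A) = 4.7 + 5.37166/(4.7 × 6.357) = 4.7 + 0.179787 = 4.87979 m along the plane.
Vertically, h_p = y_p·sinθ = 4.87979 × 0.501511 = 2.44727 m.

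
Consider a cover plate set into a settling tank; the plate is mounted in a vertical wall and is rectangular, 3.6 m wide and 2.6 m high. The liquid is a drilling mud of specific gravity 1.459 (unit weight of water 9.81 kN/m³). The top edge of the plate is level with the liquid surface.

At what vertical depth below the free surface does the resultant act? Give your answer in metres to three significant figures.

h_p = 1.73 m

γ = 1.459 × 9.81 = 14.31279 kN/m³.
The centroid lies 2.6/2 = 1.3 m below the top edge, so the centroid depth is h_c = 1.3 m.
A = 3.6 × 2.6 = 9.36 m².
Resultant F = γ·h_c·A = 14.31279 × 1.3 × 9.36 = 174.158 kN.
I_c = b·h³/12 = 3.6 × 2.6³/12 = 5.2728 m⁴.
Centre of pressure: y_p = y_c + I_c/(y_c·A) = 1.3 + 5.2728/(1.3 × 9.36) = 1.3 + 0.433333 = 1.73333 m along the plane.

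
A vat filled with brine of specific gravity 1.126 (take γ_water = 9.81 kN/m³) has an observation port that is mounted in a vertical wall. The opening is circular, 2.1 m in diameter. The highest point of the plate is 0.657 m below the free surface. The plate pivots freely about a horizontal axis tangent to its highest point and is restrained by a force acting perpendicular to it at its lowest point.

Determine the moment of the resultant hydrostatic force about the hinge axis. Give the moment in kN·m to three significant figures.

γ = 1.126 × 9.81 = 11.04606 kN/m³.
The centroid is at the centre, 1.05 m below the top of the plate, so the centroid depth is h_c = 0.657 + 1.05 = 1.707 m.
A = π(1.05)² = 3.46361 m².
Resultant F = γ·h_c·A = 11.04606 × 1.707 × 3.46361 = 65.3085 kN.
I_c = πr⁴/4 = π × 1.05⁴/4 = 0.954656 m⁴.
Centre of pressure: y_p = y_c + I_c/(y_c·A) = 1.707 + 0.954656/(1.707 × 3.46361) = 1.707 + 0.161467 = 1.86847 m along the plane.
The resultant acts 1.05 + 0.161467 = 1.21147 m (along the plate) below the hinge at the top edge, so the moment about the hinge is M = F × 1.21147 = 65.3085 × 1.21147 = 79.1193 kN·m.

M ≈ 79.1 kN·m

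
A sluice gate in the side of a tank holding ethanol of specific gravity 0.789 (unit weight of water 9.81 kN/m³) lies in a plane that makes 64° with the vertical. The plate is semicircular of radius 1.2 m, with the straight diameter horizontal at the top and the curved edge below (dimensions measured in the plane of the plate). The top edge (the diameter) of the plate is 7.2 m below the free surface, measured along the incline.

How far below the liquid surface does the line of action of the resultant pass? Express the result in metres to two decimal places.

h_p = 3.39 m

γ = 0.789 × 9.81 = 7.74009 kN/m³.
The plate makes 64° with the vertical, i.e. θ = 90° − 64° = 26° to the horizontal. Measuring y along the incline from the free-surface line, vertical depth h = y·sinθ with sinθ = 0.438371.
The centroid of a semicircle lies 4r/(3π) = 0.509296 m from the diameter, here below the top edge, so y_c = 7.2 + 0.509296 = 7.7093 m and h_c = 7.7093 × 0.438371 = 3.37953 m.
A = πr²/2 = π × 1.2²/2 = 2.26195 m².
Resultant F = γ·h_c·A = 7.74009 × 3.37953 × 2.26195 = 59.1678 kN.
I_c = (π/8 − 8/(9π))·r⁴ = 0.109757 × 1.2⁴ = 0.227592 m⁴.
Centre of pressure: y_p = y_c + I_c/(y_c·A) = 7.7093 + 0.227592/(7.7093 × 2.26195) = 7.7093 + 0.0130515 = 7.72235 m along the plane.
Vertically, h_p = y_p·sinθ = 7.72235 × 0.438371 = 3.38525 m.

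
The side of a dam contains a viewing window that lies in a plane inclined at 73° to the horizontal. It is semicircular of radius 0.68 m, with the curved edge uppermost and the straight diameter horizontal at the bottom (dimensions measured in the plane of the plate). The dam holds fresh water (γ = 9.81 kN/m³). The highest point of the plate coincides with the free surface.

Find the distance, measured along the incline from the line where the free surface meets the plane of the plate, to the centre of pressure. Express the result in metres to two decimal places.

γ = 9.81 kN/m³.
Let θ = 73° be the plate's angle to the horizontal; measure y along the incline from where the plane meets the free surface. Vertical depth h = y·sinθ with sinθ = 0.956305.
The centroid lies 4r/(3π) = 0.288601 m above the diameter, so r − 4r/(3π) = 0.68 − 0.288601 = 0.391399 m below the topmost point, so y_c = 0.391399 m and h_c = 0.391399 × 0.956305 = 0.374297 m.
A = πr²/2 = π × 0.68²/2 = 0.726336 m².
Resultant F = γ·h_c·A = 9.81 × 0.374297 × 0.726336 = 2.667 kN.
I_c = (π/8 − 8/(9π))·r⁴ = 0.109757 × 0.68⁴ = 0.0234676 m⁴.
Centre of pressure: y_p = y_c + I_c/(y_c·A) = 0.391399 + 0.0234676/(0.391399 × 0.726336) = 0.391399 + 0.0825489 = 0.473948 m along the plane.

y_p = 0.47 m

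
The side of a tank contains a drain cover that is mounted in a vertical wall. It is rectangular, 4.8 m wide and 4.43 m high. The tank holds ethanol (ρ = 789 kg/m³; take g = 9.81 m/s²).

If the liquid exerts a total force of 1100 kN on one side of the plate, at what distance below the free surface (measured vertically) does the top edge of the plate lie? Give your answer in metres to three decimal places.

d_top ≈ 4.468 m

γ = ρg = 789 × 9.81 / 1000 = 7.74009 kN/m³.
A = 4.8 × 4.43 = 21.264 m².
From F = γ·h_c·A, the centroid depth is h_c = 1100/(7.74009 × 21.264) = 6.68347 m.
The centroid lies 4.43/2 = 2.215 m below the top edge, so the top edge sits at h_top = 6.68347 − 2.215 = 4.46847 m below the surface.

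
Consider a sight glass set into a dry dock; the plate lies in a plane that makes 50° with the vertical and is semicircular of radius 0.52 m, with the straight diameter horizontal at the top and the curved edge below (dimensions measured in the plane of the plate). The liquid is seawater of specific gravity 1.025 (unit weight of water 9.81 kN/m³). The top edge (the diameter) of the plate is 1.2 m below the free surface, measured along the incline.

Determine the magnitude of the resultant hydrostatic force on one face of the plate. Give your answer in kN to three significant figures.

γ = 1.025 × 9.81 = 10.05525 kN/m³.
The plate makes 50° with the vertical, i.e. θ = 90° − 50° = 40° to the horizontal. Measuring y along the incline from the free-surface line, vertical depth h = y·sinθ with sinθ = 0.642788.
The centroid of a semicircle lies 4r/(3π) = 0.220695 m from the diameter, here below the top edge, so y_c = 1.2 + 0.220695 = 1.4207 m and h_c = 1.4207 × 0.642788 = 0.913209 m.
A = πr²/2 = π × 0.52²/2 = 0.424743 m².
Resultant F = γ·h_c·A = 10.05525 × 0.913209 × 0.424743 = 3.90022 kN.

F ≈ 3.90 kN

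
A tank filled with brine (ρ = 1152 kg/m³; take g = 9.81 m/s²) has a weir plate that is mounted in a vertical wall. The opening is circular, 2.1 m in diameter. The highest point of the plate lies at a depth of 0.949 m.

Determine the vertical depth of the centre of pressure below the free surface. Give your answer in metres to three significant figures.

h_p = 2.14 m

γ = ρg = 1152 × 9.81 / 1000 = 11.30112 kN/m³.
The centroid is at the centre, 1.05 m below the top of the plate, so the centroid depth is h_c = 0.949 + 1.05 = 1.999 m.
A = π(1.05)² = 3.46361 m².
Resultant F = γ·h_c·A = 11.30112 × 1.999 × 3.46361 = 78.2462 kN.
I_c = πr⁴/4 = π × 1.05⁴/4 = 0.954656 m⁴.
Centre of pressure: y_p = y_c + I_c/(y_c·A) = 1.999 + 0.954656/(1.999 × 3.46361) = 1.999 + 0.137881 = 2.13688 m along the plane.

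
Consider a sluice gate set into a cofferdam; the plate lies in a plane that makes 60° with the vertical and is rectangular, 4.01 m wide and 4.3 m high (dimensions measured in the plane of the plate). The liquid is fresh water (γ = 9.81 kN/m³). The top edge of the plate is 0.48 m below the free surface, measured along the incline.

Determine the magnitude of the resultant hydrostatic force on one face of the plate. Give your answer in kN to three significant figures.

γ = 9.81 kN/m³.
The plate makes 60° with the vertical, i.e. θ = 90° − 60° = 30° to the horizontal. Measuring y along the incline from the free-surface line, vertical depth h = y·sinθ with sinθ = 0.500000.
The centroid lies 4.3/2 = 2.15 m below the top edge, so y_c = 0.48 + 2.15 = 2.63 m and h_c = 2.63 × 0.500000 = 1.315 m.
A = 4.01 × 4.3 = 17.243 m².
Resultant F = γ·h_c·A = 9.81 × 1.315 × 17.243 = 222.437 kN.

F ≈ 222 kN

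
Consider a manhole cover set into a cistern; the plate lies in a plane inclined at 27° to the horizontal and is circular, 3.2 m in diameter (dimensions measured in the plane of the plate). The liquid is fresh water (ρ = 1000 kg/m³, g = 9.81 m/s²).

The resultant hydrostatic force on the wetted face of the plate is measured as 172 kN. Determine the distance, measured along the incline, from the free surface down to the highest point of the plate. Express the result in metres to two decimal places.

y_top ≈ 3.20 m

γ = ρg = 1000 × 9.81 = 9810 N/m³ = 9.81 kN/m³.
A = π(1.6)² = 8.04248 m².
From F = γ·h_c·A, the centroid depth is h_c = 172/(9.81 × 8.04248) = 2.18007 m.
Let θ = 27° be the plate's angle to the horizontal; measure y along the incline from where the plane meets the free surface. Vertical depth h = y·sinθ with sinθ = 0.453990.
Along the incline, y_c = h_c/sinθ = 2.18007/0.453990 = 4.80202 m.
The centroid is at the centre, 1.6 m below the top of the plate, so the highest point sits at y_top = 4.80202 − 1.6 = 3.20202 m along the incline.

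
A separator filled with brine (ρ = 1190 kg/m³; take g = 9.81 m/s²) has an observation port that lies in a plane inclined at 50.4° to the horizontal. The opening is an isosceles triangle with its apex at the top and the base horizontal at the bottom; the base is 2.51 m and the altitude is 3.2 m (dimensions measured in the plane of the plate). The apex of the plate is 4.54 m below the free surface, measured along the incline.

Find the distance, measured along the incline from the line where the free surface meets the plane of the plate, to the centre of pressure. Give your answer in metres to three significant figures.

y_p = 6.76 m

γ = ρg = 1190 × 9.81 / 1000 = 11.6739 kN/m³.
Let θ = 50.4° be the plate's angle to the horizontal; measure y along the incline from where the plane meets the free surface. Vertical depth h = y·sinθ with sinθ = 0.770513.
With the apex up, the centroid sits 2h/3 = 2 × 3.2/3 = 2.13333 m below the apex, so y_c = 4.54 + 2.13333 = 6.67333 m and h_c = 6.67333 × 0.770513 = 5.14189 m.
A = ½ × 2.51 × 3.2 = 4.016 m².
Resultant F = γ·h_c·A = 11.6739 × 5.14189 × 4.016 = 241.064 kN.
I_c = b·h³/36 = 2.51 × 3.2³/36 = 2.28466 m⁴.
Centre of pressure: y_p = y_c + I_c/(y_c·A) = 6.67333 + 2.28466/(6.67333 × 4.016) = 6.67333 + 0.0852482 = 6.75858 m along the plane.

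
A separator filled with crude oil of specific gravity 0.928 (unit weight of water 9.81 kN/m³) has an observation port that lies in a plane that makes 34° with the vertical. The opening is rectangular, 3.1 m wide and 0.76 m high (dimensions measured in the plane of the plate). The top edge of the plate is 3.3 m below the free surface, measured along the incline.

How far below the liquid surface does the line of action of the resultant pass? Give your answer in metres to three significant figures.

γ = 0.928 × 9.81 = 9.10368 kN/m³.
The plate makes 34° with the vertical, i.e. θ = 90° − 34° = 56° to the horizontal. Measuring y along the incline from the free-surface line, vertical depth h = y·sinθ with sinθ = 0.829038.
The centroid lies 0.76/2 = 0.38 m below the top edge, so y_c = 3.3 + 0.38 = 3.68 m and h_c = 3.68 × 0.829038 = 3.05086 m.
A = 3.1 × 0.76 = 2.356 m².
Resultant F = γ·h_c·A = 9.10368 × 3.05086 × 2.356 = 65.4357 kN.
I_c = b·h³/12 = 3.1 × 0.76³/12 = 0.113402 m⁴.
Centre of pressure: y_p = y_c + I_c/(y_c·A) = 3.68 + 0.113402/(3.68 × 2.356) = 3.68 + 0.0130797 = 3.69308 m along the plane.
Vertically, h_p = y_p·sinθ = 3.69308 × 0.829038 = 3.0617 m.

h_p = 3.06 m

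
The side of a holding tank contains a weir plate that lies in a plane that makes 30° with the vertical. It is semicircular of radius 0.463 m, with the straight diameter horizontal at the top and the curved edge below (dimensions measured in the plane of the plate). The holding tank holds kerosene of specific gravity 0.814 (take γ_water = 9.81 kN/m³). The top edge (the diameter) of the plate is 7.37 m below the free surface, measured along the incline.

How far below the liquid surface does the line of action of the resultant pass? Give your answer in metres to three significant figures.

h_p = 6.55 m

γ = 0.814 × 9.81 = 7.98534 kN/m³.
The plate makes 30° with the vertical, i.e. θ = 90° − 30° = 60° to the horizontal. Measuring y along the incline from the free-surface line, vertical depth h = y·sinθ with sinθ = 0.866025.
The centroid of a semicircle lies 4r/(3π) = 0.196503 m from the diameter, here below the top edge, so y_c = 7.37 + 0.196503 = 7.5665 m and h_c = 7.5665 × 0.866025 = 6.55278 m.
A = πr²/2 = π × 0.463²/2 = 0.33673 m².
Resultant F = γ·h_c·A = 7.98534 × 6.55278 × 0.33673 = 17.6198 kN.
I_c = (π/8 − 8/(9π))·r⁴ = 0.109757 × 0.463⁴ = 0.00504378 m⁴.
Centre of pressure: y_p = y_c + I_c/(y_c·A) = 7.5665 + 0.00504378/(7.5665 × 0.33673) = 7.5665 + 0.00197961 = 7.56848 m along the plane.
Vertically, h_p = y_p·sinθ = 7.56848 × 0.866025 = 6.55449 m.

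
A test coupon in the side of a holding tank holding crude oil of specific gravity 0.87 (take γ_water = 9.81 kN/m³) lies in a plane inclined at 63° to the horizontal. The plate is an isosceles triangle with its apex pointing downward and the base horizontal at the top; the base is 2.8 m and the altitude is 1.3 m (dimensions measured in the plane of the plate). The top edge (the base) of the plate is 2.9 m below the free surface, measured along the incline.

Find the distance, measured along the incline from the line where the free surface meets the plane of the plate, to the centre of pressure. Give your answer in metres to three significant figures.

γ = 0.87 × 9.81 = 8.5347 kN/m³.
Let θ = 63° be the plate's angle to the horizontal; measure y along the incline from where the plane meets the free surface. Vertical depth h = y·sinθ with sinθ = 0.891007.
With the apex down, the centroid sits h/3 = 1.3/3 = 0.433333 m below the base (the top edge), so y_c = 2.9 + 0.433333 = 3.33333 m and h_c = 3.33333 × 0.891007 = 2.97002 m.
A = ½ × 2.8 × 1.3 = 1.82 m².
Resultant F = γ·h_c·A = 8.5347 × 2.97002 × 1.82 = 46.1338 kN.
I_c = b·h³/36 = 2.8 × 1.3³/36 = 0.170878 m⁴.
Centre of pressure: y_p = y_c + I_c/(y_c·A) = 3.33333 + 0.170878/(3.33333 × 1.82) = 3.33333 + 0.0281667 = 3.3615 m along the plane.

y_p = 3.36 m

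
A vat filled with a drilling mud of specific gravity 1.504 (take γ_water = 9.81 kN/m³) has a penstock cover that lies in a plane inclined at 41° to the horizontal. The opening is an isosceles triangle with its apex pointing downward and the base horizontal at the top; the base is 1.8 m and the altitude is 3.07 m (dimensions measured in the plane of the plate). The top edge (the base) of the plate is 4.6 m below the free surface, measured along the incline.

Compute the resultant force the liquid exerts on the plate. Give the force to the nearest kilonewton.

F ≈ 150 kN

γ = 1.504 × 9.81 = 14.75424 kN/m³.
Let θ = 41° be the plate's angle to the horizontal; measure y along the incline from where the plane meets the free surface. Vertical depth h = y·sinθ with sinθ = 0.656059.
With the apex down, the centroid sits h/3 = 3.07/3 = 1.02333 m below the base (the top edge), so y_c = 4.6 + 1.02333 = 5.62333 m and h_c = 5.62333 × 0.656059 = 3.68924 m.
A = ½ × 1.8 × 3.07 = 2.763 m².
Resultant F = γ·h_c·A = 14.75424 × 3.68924 × 2.763 = 150.395 kN.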